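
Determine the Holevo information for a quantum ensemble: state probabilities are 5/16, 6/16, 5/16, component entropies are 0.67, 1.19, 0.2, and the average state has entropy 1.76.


chi = S(rho) - sum_i p_i * S(rho_i)
Weighted entropy = 5/16 * 0.67 + 6/16 * 1.19 + 5/16 * 0.2
= 0.7181
chi = 1.76 - 0.7181
= 1.0419

1.0419


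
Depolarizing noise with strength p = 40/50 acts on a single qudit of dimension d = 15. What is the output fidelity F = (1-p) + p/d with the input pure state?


F = (1-p) + p/d
= (1 - 0.8000) + 0.8000/15
= 0.2000 + 0.0533
= 0.2533

0.2533


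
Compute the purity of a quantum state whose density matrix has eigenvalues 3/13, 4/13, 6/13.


tr(rho^2) = sum of eigenvalues squared
= (3/13)^2 + (4/13)^2 + (6/13)^2
= (9 + 16 + 36) / 169
= 61/169
= 0.3609

0.3609


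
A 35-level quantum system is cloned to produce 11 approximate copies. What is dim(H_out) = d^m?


Output space = H^(tensor 11) where dim(H) = 35
dim = 35^11
= 1225 (after 2 factors)
= 42875 (after 3 factors)
= 1500625 (after 4 factors)
= 52521875 (after 5 factors)
= 1838265625 (after 6 factors)
= 64339296875 (after 7 factors)
= 2251875390625 (after 8 factors)
= 78815638671875 (after 9 factors)
= 2758547353515625 (after 10 factors)
= 96549157373046875 (after 11 factors)
= 96549157373046875

96549157373046875


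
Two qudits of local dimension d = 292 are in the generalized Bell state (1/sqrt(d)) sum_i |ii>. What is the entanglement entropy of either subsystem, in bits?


For a maximally entangled state in d x d:
S = log2(d) = log2(292)
= 8.1898

8.1898


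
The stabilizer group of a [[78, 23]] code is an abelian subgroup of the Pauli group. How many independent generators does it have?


For an [[n,k]] stabilizer code:
Number of stabilizer generators = n - k
= 78 - 23
= 55

55


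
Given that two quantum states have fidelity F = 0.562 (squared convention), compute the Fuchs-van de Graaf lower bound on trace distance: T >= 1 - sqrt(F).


Fuchs-van de Graaf (squared-fidelity convention): 1 - sqrt(F) <= T <= sqrt(1 - F).
Lower bound: T >= 1 - sqrt(F)
sqrt(F) = sqrt(0.562) = 0.7497
T >= 1 - 0.7497
T >= 0.2503

0.2503


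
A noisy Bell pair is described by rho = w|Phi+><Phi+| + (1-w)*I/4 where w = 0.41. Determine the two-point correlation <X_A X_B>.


|Phi+> = (|00> + |11>)/sqrt(2)
For the pure Bell state, <X_A X_B> = +1 (Bell-state Pauli correlator).
The maximally-mixed part I/4 has tr(I/4 * P tensor P) = 0 for any traceless Pauli P.
So <X_A X_B>_rho = w * (+1) + (1 - w) * 0
= 0.41 * (+1)
= 0.4100

0.4100


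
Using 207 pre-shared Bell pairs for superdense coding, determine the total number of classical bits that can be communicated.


Superdense coding allows 2 classical bits per shared entangled pair.
207 pair(s) -> 2 * 207 = 414 classical bits

414


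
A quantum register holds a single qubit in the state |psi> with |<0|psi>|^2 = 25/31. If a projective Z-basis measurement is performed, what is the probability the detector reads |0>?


|alpha|^2 = 25/31 = 0.8065
|beta|^2 = 1 - 25/31 = 6/31 = 0.1935
P(|0>) = |alpha|^2 = 0.8065

0.8065


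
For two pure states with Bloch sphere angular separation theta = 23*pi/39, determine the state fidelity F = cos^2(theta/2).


For states separated by angle theta on Bloch sphere:
F = cos^2(theta/2)
theta = 23*pi/39 = 1.8527
theta/2 = 0.9264
cos(theta/2) = 0.6007
F = 0.3609

0.3609


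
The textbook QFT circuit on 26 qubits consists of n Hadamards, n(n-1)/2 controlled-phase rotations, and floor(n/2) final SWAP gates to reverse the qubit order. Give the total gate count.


Hadamard gates: 26
Controlled rotations: n*(n-1)/2 = 26*25/2 = 325
SWAP gates: floor(n/2) = floor(26/2) = 13
Total = 26 + 325 + 13
= 364

364


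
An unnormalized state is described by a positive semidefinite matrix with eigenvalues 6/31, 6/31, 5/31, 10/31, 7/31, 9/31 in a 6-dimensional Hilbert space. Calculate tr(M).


tr(M) = sum of eigenvalues
= 6/31 + 6/31 + 5/31 + 10/31 + 7/31 + 9/31
= 43/31
= 1.3871

1.3871


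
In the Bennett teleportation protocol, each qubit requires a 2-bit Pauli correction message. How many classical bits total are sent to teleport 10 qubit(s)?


Quantum teleportation requires 2 classical bits per qubit teleported.
10 qubit(s) -> 2 * 10 = 20 classical bits

20


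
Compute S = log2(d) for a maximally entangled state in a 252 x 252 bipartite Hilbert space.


For a maximally entangled state in d x d:
S = log2(d) = log2(252)
= 7.9773

7.9773


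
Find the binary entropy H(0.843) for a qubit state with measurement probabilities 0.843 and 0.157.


S = -p*log2(p) - (1-p)*log2(1-p)
p = 0.8430, 1-p = 0.1570
= -0.8430 * log2(0.8430) - 0.1570 * log2(0.1570)
= -(-0.2077) - (-0.4194)
= 0.6271

0.6271


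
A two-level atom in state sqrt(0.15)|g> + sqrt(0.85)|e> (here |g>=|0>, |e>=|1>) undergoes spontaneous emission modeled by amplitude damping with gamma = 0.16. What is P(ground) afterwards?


For amplitude damping with parameter gamma on state sqrt(a)|0> + sqrt(b)|1>:
alpha^2 = 0.15, beta^2 = 0.85
P(|0>) = alpha^2 + gamma * beta^2
= 0.15 + 0.16 * 0.85
= 0.15 + 0.1360
= 0.2860

0.2860


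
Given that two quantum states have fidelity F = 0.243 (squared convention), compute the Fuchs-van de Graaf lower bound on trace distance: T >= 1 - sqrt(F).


Fuchs-van de Graaf (squared-fidelity convention): 1 - sqrt(F) <= T <= sqrt(1 - F).
Lower bound: T >= 1 - sqrt(F)
sqrt(F) = sqrt(0.243) = 0.4930
T >= 1 - 0.4930
T >= 0.5070

0.5070


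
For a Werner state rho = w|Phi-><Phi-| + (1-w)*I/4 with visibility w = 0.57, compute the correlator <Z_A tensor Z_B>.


|Phi-> = (|00> - |11>)/sqrt(2)
For the pure Bell state, <Z_A Z_B> = +1 (Bell-state Pauli correlator).
The maximally-mixed part I/4 has tr(I/4 * P tensor P) = 0 for any traceless Pauli P.
So <Z_A Z_B>_rho = w * (+1) + (1 - w) * 0
= 0.57 * (+1)
= 0.5700

0.5700


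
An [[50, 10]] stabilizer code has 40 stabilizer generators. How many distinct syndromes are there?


Each stabilizer generator gives a binary (+1 or -1) measurement outcome.
With 40 independent generators:
Total syndromes = 2^40
= 1099511627776

1099511627776


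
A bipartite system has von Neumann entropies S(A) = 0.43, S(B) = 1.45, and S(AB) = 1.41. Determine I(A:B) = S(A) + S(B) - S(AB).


I(A:B) = S(A) + S(B) - S(AB)
= 0.43 + 1.45 - 1.41
= 0.4700

0.4700


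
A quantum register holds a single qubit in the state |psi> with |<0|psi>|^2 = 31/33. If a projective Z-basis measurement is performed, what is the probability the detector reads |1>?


|alpha|^2 = 31/33 = 0.9394
|beta|^2 = 1 - 31/33 = 2/33 = 0.0606
P(|1>) = |beta|^2 = 0.0606

0.0606


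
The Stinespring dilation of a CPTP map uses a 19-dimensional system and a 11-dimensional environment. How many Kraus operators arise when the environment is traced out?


Tracing out the environment in an orthonormal basis {|i>_E} gives Kraus operators K_i = <i|_E U |0>_E.
Number of Kraus operators = dim(H_env) = d_env
= 11

11


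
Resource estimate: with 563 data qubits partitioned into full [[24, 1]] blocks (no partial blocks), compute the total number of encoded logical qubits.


Each code block uses 24 physical qubits for 1 logical qubit(s).
Number of complete blocks = floor(563 / 24) = 23
Logical qubits = 23 * 1
= 23

23


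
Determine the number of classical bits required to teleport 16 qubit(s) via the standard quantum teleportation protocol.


Quantum teleportation requires 2 classical bits per qubit teleported.
16 qubit(s) -> 2 * 16 = 32 classical bits

32


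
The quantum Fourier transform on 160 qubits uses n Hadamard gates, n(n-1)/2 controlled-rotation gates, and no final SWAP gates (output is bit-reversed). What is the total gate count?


Hadamard gates: 160
Controlled rotations: n*(n-1)/2 = 160*159/2 = 12720
SWAP gates: 0 (omitted)
Total = 160 + 12720
= 12880

12880


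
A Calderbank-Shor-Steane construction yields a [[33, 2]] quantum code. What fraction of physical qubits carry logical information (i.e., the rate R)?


Code rate R = k/n
= 2/33
= 0.0606

0.0606


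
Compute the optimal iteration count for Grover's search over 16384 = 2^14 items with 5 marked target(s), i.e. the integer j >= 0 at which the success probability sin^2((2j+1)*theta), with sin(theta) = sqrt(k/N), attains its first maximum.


After j Grover iterations the success probability is P(j) = sin^2((2j+1)*theta), where sin(theta) = sqrt(k/N).
N = 2^14 = 16384, k = 5
sin(theta) = sqrt(k/N) = 0.01746928107
theta = arcsin(sqrt(k/N)) = 0.01747016973 rad
P(j) reaches its first maximum when (2j+1)*theta is as close as possible to pi/2, i.e. j = round(pi/(4*theta) - 1/2).
pi/(4*theta) - 1/2 = 44.4565
(For comparison, the common estimate pi/4 * sqrt(N/k) = 44.9588; the exact maximiser is used here.)
Optimal iterations = 44

44


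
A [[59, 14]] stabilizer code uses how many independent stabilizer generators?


For an [[n,k]] stabilizer code:
Number of stabilizer generators = n - k
= 59 - 14
= 45

45


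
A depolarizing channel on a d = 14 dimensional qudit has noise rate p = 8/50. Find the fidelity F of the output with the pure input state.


F = (1-p) + p/d
= (1 - 0.1600) + 0.1600/14
= 0.8400 + 0.0114
= 0.8514

0.8514


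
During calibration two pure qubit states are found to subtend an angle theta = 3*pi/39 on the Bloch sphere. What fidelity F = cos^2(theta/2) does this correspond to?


For states separated by angle theta on Bloch sphere:
F = cos^2(theta/2)
theta = 3*pi/39 = 0.2417
theta/2 = 0.1208
cos(theta/2) = 0.9927
F = 0.9855

0.9855


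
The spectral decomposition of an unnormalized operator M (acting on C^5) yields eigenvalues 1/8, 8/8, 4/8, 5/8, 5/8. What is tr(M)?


tr(M) = sum of eigenvalues
= 1/8 + 8/8 + 4/8 + 5/8 + 5/8
= 23/8
= 2.8750

2.8750


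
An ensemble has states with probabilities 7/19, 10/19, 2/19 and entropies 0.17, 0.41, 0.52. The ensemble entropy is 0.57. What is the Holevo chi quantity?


chi = S(rho) - sum_i p_i * S(rho_i)
Weighted entropy = 7/19 * 0.17 + 10/19 * 0.41 + 2/19 * 0.52
= 0.3332
chi = 0.57 - 0.3332
= 0.2368

0.2368


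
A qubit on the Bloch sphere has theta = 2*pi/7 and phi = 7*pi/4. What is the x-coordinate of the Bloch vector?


theta = 0.8976, phi = 5.4978
r_x = sin(theta)*cos(phi) = 0.7818 * 0.7071
r_x = 0.5528

0.5528


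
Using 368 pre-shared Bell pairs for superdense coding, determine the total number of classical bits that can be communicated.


Superdense coding allows 2 classical bits per shared entangled pair.
368 pair(s) -> 2 * 368 = 736 classical bits

736


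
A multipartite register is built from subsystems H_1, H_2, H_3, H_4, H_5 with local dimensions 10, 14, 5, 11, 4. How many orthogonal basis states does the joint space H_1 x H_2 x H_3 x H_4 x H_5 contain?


dim(H_1 x H_2 x H_3 x H_4 x H_5) = 10 * 14 * 5 * 11 * 4
= 140 * 5 * 11 * 4
= 700 * 11 * 4
= 7700 * 4
= 30800

30800


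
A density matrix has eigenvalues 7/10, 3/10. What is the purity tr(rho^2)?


tr(rho^2) = sum of eigenvalues squared
= (7/10)^2 + (3/10)^2
= (49 + 9) / 100
= 58/100
= 0.5800

0.5800


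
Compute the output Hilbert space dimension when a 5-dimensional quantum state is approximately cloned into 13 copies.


Output space = H^(tensor 13) where dim(H) = 5
dim = 5^13
= 25 (after 2 factors)
= 125 (after 3 factors)
= 625 (after 4 factors)
= 3125 (after 5 factors)
= 15625 (after 6 factors)
= 78125 (after 7 factors)
= 390625 (after 8 factors)
= 1953125 (after 9 factors)
= 9765625 (after 10 factors)
= 48828125 (after 11 factors)
= 244140625 (after 12 factors)
= 1220703125 (after 13 factors)
= 1220703125

1220703125


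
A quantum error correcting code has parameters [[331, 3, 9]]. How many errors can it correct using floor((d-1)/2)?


Code parameters: [[331, 3, 9]], distance d = 9.
Number of correctable errors = floor((d-1)/2)
= floor((9 - 1)/2)
= floor(8/2)
= 4

4


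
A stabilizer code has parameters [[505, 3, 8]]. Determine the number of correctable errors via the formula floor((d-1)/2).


Code parameters: [[505, 3, 8]], distance d = 8.
Number of correctable errors = floor((d-1)/2)
= floor((8 - 1)/2)
= floor(7/2)
= 3

3


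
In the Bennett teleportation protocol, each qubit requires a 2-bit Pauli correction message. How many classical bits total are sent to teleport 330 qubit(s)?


Quantum teleportation requires 2 classical bits per qubit teleported.
330 qubit(s) -> 2 * 330 = 660 classical bits

660


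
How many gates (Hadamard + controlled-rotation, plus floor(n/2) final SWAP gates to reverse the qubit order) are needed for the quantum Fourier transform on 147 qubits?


Hadamard gates: 147
Controlled rotations: n*(n-1)/2 = 147*146/2 = 10731
SWAP gates: floor(n/2) = floor(147/2) = 73
Total = 147 + 10731 + 73
= 10951

10951


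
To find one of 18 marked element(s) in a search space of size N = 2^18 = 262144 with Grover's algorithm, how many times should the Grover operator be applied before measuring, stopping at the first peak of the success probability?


After j Grover iterations the success probability is P(j) = sin^2((2j+1)*theta), where sin(theta) = sqrt(k/N).
N = 2^18 = 262144, k = 18
sin(theta) = sqrt(k/N) = 0.008286407592
theta = arcsin(sqrt(k/N)) = 0.008286502425 rad
P(j) reaches its first maximum when (2j+1)*theta is as close as possible to pi/2, i.e. j = round(pi/(4*theta) - 1/2).
pi/(4*theta) - 1/2 = 94.2804
(For comparison, the common estimate pi/4 * sqrt(N/k) = 94.7815; the exact maximiser is used here.)
Optimal iterations = 94

94


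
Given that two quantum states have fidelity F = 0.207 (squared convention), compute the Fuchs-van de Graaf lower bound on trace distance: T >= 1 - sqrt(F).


Fuchs-van de Graaf (squared-fidelity convention): 1 - sqrt(F) <= T <= sqrt(1 - F).
Lower bound: T >= 1 - sqrt(F)
sqrt(F) = sqrt(0.207) = 0.4550
T >= 1 - 0.4550
T >= 0.5450

0.5450


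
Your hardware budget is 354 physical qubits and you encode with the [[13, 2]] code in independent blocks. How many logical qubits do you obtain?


Each code block uses 13 physical qubits for 2 logical qubit(s).
Number of complete blocks = floor(354 / 13) = 27
Logical qubits = 27 * 2
= 54

54


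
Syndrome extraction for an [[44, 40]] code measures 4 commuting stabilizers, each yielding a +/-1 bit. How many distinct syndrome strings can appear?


Each stabilizer generator gives a binary (+1 or -1) measurement outcome.
With 4 independent generators:
Total syndromes = 2^4
= 16

16


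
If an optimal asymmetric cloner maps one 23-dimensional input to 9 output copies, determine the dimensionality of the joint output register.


Output space = H^(tensor 9) where dim(H) = 23
dim = 23^9
= 529 (after 2 factors)
= 12167 (after 3 factors)
= 279841 (after 4 factors)
= 6436343 (after 5 factors)
= 148035889 (after 6 factors)
= 3404825447 (after 7 factors)
= 78310985281 (after 8 factors)
= 1801152661463 (after 9 factors)
= 1801152661463

1801152661463


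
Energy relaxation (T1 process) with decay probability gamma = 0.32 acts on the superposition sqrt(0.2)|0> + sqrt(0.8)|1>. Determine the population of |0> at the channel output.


For amplitude damping with parameter gamma on state sqrt(a)|0> + sqrt(b)|1>:
alpha^2 = 0.2, beta^2 = 0.8
P(|0>) = alpha^2 + gamma * beta^2
= 0.2 + 0.32 * 0.8
= 0.2 + 0.2560
= 0.4560

0.4560


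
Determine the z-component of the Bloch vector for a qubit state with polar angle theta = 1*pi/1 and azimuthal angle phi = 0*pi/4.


theta = 3.1416, phi = 0.0000
r_z = cos(theta) = -1.0000

-1.0000


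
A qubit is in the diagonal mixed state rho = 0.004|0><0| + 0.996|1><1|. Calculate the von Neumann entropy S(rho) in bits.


S = -p*log2(p) - (1-p)*log2(1-p)
p = 0.0040, 1-p = 0.9960
= -0.0040 * log2(0.0040) - 0.9960 * log2(0.9960)
= -(-0.0319) - (-0.0058)
= 0.0376

0.0376


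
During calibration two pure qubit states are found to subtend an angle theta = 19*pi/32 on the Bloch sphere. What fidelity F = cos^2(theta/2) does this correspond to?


For states separated by angle theta on Bloch sphere:
F = cos^2(theta/2)
theta = 19*pi/32 = 1.8653
theta/2 = 0.9327
cos(theta/2) = 0.5957
F = 0.3549

0.3549


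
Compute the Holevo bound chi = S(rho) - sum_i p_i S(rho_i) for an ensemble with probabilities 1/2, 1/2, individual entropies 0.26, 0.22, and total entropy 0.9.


chi = S(rho) - sum_i p_i * S(rho_i)
Weighted entropy = 1/2 * 0.26 + 1/2 * 0.22
= 0.2400
chi = 0.9 - 0.2400
= 0.6600

0.6600


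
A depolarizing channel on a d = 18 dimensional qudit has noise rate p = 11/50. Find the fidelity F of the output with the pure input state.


F = (1-p) + p/d
= (1 - 0.2200) + 0.2200/18
= 0.7800 + 0.0122
= 0.7922

0.7922


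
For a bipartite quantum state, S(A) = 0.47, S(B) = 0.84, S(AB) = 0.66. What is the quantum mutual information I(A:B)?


I(A:B) = S(A) + S(B) - S(AB)
= 0.47 + 0.84 - 0.66
= 0.6500

0.6500


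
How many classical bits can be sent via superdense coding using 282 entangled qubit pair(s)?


Superdense coding allows 2 classical bits per shared entangled pair.
282 pair(s) -> 2 * 282 = 564 classical bits

564


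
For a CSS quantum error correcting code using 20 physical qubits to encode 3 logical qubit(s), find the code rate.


Code rate R = k/n
= 3/20
= 0.1500

0.1500


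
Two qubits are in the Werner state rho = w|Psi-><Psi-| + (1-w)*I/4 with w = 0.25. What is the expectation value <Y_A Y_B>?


|Psi-> = (|01> - |10>)/sqrt(2)
For the pure Bell state, <Y_A Y_B> = -1 (Bell-state Pauli correlator).
The maximally-mixed part I/4 has tr(I/4 * P tensor P) = 0 for any traceless Pauli P.
So <Y_A Y_B>_rho = w * (-1) + (1 - w) * 0
= 0.25 * (-1)
= -0.2500

-0.2500


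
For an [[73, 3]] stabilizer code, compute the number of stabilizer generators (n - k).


For an [[n,k]] stabilizer code:
Number of stabilizer generators = n - k
= 73 - 3
= 70

70


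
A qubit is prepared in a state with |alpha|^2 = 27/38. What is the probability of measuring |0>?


|alpha|^2 = 27/38 = 0.7105
|beta|^2 = 1 - 27/38 = 11/38 = 0.2895
P(|0>) = |alpha|^2 = 0.7105

0.7105


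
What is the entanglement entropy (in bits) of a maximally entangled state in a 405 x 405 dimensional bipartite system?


For a maximally entangled state in d x d:
S = log2(d) = log2(405)
= 8.6618

8.6618


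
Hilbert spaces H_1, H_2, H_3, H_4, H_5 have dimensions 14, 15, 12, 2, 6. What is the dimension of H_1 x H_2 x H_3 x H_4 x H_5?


dim(H_1 x H_2 x H_3 x H_4 x H_5) = 14 * 15 * 12 * 2 * 6
= 210 * 12 * 2 * 6
= 2520 * 2 * 6
= 5040 * 6
= 30240

30240


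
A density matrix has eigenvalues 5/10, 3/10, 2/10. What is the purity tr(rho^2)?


tr(rho^2) = sum of eigenvalues squared
= (5/10)^2 + (3/10)^2 + (2/10)^2
= (25 + 9 + 4) / 100
= 38/100
= 0.3800

0.3800


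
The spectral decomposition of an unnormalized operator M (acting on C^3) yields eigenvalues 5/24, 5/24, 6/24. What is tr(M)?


tr(M) = sum of eigenvalues
= 5/24 + 5/24 + 6/24
= 16/24
= 0.6667

0.6667


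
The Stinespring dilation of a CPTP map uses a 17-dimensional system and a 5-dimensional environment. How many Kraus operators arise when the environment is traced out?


Tracing out the environment in an orthonormal basis {|i>_E} gives Kraus operators K_i = <i|_E U |0>_E.
Number of Kraus operators = dim(H_env) = d_env
= 5

5


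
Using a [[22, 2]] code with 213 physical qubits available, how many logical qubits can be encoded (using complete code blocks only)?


Each code block uses 22 physical qubits for 2 logical qubit(s).
Number of complete blocks = floor(213 / 22) = 9
Logical qubits = 9 * 2
= 18

18


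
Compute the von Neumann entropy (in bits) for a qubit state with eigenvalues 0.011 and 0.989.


S = -p*log2(p) - (1-p)*log2(1-p)
p = 0.0110, 1-p = 0.9890
= -0.0110 * log2(0.0110) - 0.9890 * log2(0.9890)
= -(-0.0716) - (-0.0158)
= 0.0874

0.0874


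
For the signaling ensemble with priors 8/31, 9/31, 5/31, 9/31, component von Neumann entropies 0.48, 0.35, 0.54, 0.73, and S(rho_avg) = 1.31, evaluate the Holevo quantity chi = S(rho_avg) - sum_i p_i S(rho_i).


chi = S(rho) - sum_i p_i * S(rho_i)
Weighted entropy = 8/31 * 0.48 + 9/31 * 0.35 + 5/31 * 0.54 + 9/31 * 0.73
= 0.5245
chi = 1.31 - 0.5245
= 0.7855

0.7855


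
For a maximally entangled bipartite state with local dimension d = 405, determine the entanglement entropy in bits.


For a maximally entangled state in d x d:
S = log2(d) = log2(405)
= 8.6618

8.6618


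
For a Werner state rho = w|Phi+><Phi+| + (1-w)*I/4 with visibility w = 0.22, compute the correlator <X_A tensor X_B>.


|Phi+> = (|00> + |11>)/sqrt(2)
For the pure Bell state, <X_A X_B> = +1 (Bell-state Pauli correlator).
The maximally-mixed part I/4 has tr(I/4 * P tensor P) = 0 for any traceless Pauli P.
So <X_A X_B>_rho = w * (+1) + (1 - w) * 0
= 0.22 * (+1)
= 0.2200

0.2200


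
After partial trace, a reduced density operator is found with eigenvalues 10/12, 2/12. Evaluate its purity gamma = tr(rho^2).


tr(rho^2) = sum of eigenvalues squared
= (10/12)^2 + (2/12)^2
= (100 + 4) / 144
= 104/144
= 0.7222

0.7222


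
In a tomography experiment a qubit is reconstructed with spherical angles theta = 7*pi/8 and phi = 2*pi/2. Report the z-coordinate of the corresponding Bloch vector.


theta = 2.7489, phi = 3.1416
r_z = cos(theta) = -0.9239

-0.9239


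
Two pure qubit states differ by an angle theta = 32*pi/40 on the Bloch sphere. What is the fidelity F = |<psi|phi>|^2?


For states separated by angle theta on Bloch sphere:
F = cos^2(theta/2)
theta = 32*pi/40 = 2.5133
theta/2 = 1.2566
cos(theta/2) = 0.3090
F = 0.0955

0.0955


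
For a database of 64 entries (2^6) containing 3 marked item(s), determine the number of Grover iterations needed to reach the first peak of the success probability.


After j Grover iterations the success probability is P(j) = sin^2((2j+1)*theta), where sin(theta) = sqrt(k/N).
N = 2^6 = 64, k = 3
sin(theta) = sqrt(k/N) = 0.2165063509
theta = arcsin(sqrt(k/N)) = 0.2182345144 rad
P(j) reaches its first maximum when (2j+1)*theta is as close as possible to pi/2, i.e. j = round(pi/(4*theta) - 1/2).
pi/(4*theta) - 1/2 = 3.0989
(For comparison, the common estimate pi/4 * sqrt(N/k) = 3.6276; the exact maximiser is used here.)
Optimal iterations = 3

3


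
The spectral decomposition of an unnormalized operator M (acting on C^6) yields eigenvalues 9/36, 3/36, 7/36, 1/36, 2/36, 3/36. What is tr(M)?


tr(M) = sum of eigenvalues
= 9/36 + 3/36 + 7/36 + 1/36 + 2/36 + 3/36
= 25/36
= 0.6944

0.6944


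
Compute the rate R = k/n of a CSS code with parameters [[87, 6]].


Code rate R = k/n
= 6/87
= 0.0690

0.0690


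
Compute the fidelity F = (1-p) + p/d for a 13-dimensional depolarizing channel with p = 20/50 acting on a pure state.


F = (1-p) + p/d
= (1 - 0.4000) + 0.4000/13
= 0.6000 + 0.0308
= 0.6308

0.6308


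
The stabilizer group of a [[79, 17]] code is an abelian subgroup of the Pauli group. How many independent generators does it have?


For an [[n,k]] stabilizer code:
Number of stabilizer generators = n - k
= 79 - 17
= 62

62


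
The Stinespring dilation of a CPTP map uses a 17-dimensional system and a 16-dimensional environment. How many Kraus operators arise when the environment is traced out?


Tracing out the environment in an orthonormal basis {|i>_E} gives Kraus operators K_i = <i|_E U |0>_E.
Number of Kraus operators = dim(H_env) = d_env
= 16

16


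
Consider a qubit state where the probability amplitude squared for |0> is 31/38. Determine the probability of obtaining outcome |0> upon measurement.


|alpha|^2 = 31/38 = 0.8158
|beta|^2 = 1 - 31/38 = 7/38 = 0.1842
P(|0>) = |alpha|^2 = 0.8158

0.8158


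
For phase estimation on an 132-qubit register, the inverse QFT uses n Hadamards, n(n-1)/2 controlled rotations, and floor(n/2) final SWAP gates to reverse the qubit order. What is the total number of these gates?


Hadamard gates: 132
Controlled rotations: n*(n-1)/2 = 132*131/2 = 8646
SWAP gates: floor(n/2) = floor(132/2) = 66
Total = 132 + 8646 + 66
= 8844

8844


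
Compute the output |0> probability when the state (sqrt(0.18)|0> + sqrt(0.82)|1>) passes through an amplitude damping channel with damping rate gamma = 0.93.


For amplitude damping with parameter gamma on state sqrt(a)|0> + sqrt(b)|1>:
alpha^2 = 0.18, beta^2 = 0.82
P(|0>) = alpha^2 + gamma * beta^2
= 0.18 + 0.93 * 0.82
= 0.18 + 0.7626
= 0.9426

0.9426


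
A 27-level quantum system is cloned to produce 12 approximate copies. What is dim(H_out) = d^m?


Output space = H^(tensor 12) where dim(H) = 27
dim = 27^12
= 729 (after 2 factors)
= 19683 (after 3 factors)
= 531441 (after 4 factors)
= 14348907 (after 5 factors)
= 387420489 (after 6 factors)
= 10460353203 (after 7 factors)
= 282429536481 (after 8 factors)
= 7625597484987 (after 9 factors)
= 205891132094649 (after 10 factors)
= 5559060566555523 (after 11 factors)
= 150094635296999121 (after 12 factors)
= 150094635296999121

150094635296999121


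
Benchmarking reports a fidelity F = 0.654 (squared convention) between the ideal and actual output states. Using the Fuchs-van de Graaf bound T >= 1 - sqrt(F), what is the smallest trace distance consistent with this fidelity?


Fuchs-van de Graaf (squared-fidelity convention): 1 - sqrt(F) <= T <= sqrt(1 - F).
Lower bound: T >= 1 - sqrt(F)
sqrt(F) = sqrt(0.654) = 0.8087
T >= 1 - 0.8087
T >= 0.1913

0.1913


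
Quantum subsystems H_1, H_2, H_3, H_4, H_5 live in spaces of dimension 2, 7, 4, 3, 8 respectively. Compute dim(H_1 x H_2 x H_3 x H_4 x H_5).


dim(H_1 x H_2 x H_3 x H_4 x H_5) = 2 * 7 * 4 * 3 * 8
= 14 * 4 * 3 * 8
= 56 * 3 * 8
= 168 * 8
= 1344

1344


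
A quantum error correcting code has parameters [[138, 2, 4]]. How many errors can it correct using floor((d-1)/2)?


Code parameters: [[138, 2, 4]], distance d = 4.
Number of correctable errors = floor((d-1)/2)
= floor((4 - 1)/2)
= floor(3/2)
= 1

1


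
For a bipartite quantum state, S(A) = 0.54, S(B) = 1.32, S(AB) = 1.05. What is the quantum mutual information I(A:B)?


I(A:B) = S(A) + S(B) - S(AB)
= 0.54 + 1.32 - 1.05
= 0.8100

0.8100


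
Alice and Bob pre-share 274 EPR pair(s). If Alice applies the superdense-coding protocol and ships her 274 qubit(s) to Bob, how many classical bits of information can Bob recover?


Superdense coding allows 2 classical bits per shared entangled pair.
274 pair(s) -> 2 * 274 = 548 classical bits

548


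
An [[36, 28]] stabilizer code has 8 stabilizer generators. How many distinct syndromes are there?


Each stabilizer generator gives a binary (+1 or -1) measurement outcome.
With 8 independent generators:
Total syndromes = 2^8
= 256

256


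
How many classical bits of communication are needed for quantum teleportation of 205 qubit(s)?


Quantum teleportation requires 2 classical bits per qubit teleported.
205 qubit(s) -> 2 * 205 = 410 classical bits

410


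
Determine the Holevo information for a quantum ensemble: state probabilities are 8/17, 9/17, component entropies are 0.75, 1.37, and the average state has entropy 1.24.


chi = S(rho) - sum_i p_i * S(rho_i)
Weighted entropy = 8/17 * 0.75 + 9/17 * 1.37
= 1.0782
chi = 1.24 - 1.0782
= 0.1618

0.1618


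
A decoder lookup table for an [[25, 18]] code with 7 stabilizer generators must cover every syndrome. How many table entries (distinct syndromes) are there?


Each stabilizer generator gives a binary (+1 or -1) measurement outcome.
With 7 independent generators:
Total syndromes = 2^7
= 128

128


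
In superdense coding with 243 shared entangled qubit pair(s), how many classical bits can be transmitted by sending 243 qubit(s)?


Superdense coding allows 2 classical bits per shared entangled pair.
243 pair(s) -> 2 * 243 = 486 classical bits

486


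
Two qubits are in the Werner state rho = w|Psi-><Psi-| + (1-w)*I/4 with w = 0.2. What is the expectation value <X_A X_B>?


|Psi-> = (|01> - |10>)/sqrt(2)
For the pure Bell state, <X_A X_B> = -1 (Bell-state Pauli correlator).
The maximally-mixed part I/4 has tr(I/4 * P tensor P) = 0 for any traceless Pauli P.
So <X_A X_B>_rho = w * (-1) + (1 - w) * 0
= 0.2 * (-1)
= -0.2000

-0.2000


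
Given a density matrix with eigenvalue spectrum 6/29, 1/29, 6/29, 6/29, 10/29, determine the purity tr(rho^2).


tr(rho^2) = sum of eigenvalues squared
= (6/29)^2 + (1/29)^2 + (6/29)^2 + (6/29)^2 + (10/29)^2
= (36 + 1 + 36 + 36 + 100) / 841
= 209/841
= 0.2485

0.2485


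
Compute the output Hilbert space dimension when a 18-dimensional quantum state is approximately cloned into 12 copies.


Output space = H^(tensor 12) where dim(H) = 18
dim = 18^12
= 324 (after 2 factors)
= 5832 (after 3 factors)
= 104976 (after 4 factors)
= 1889568 (after 5 factors)
= 34012224 (after 6 factors)
= 612220032 (after 7 factors)
= 11019960576 (after 8 factors)
= 198359290368 (after 9 factors)
= 3570467226624 (after 10 factors)
= 64268410079232 (after 11 factors)
= 1156831381426176 (after 12 factors)
= 1156831381426176

1156831381426176


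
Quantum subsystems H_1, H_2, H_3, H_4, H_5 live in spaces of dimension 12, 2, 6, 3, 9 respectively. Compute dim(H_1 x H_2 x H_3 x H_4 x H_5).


dim(H_1 x H_2 x H_3 x H_4 x H_5) = 12 * 2 * 6 * 3 * 9
= 24 * 6 * 3 * 9
= 144 * 3 * 9
= 432 * 9
= 3888

3888


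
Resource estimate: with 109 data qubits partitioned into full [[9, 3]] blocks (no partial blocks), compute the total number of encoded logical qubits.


Each code block uses 9 physical qubits for 3 logical qubit(s).
Number of complete blocks = floor(109 / 9) = 12
Logical qubits = 12 * 3
= 36

36


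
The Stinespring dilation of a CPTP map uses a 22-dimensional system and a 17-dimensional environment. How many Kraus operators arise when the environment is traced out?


Tracing out the environment in an orthonormal basis {|i>_E} gives Kraus operators K_i = <i|_E U |0>_E.
Number of Kraus operators = dim(H_env) = d_env
= 17

17


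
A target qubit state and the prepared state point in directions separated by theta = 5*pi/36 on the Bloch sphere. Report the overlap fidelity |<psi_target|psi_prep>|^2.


For states separated by angle theta on Bloch sphere:
F = cos^2(theta/2)
theta = 5*pi/36 = 0.4363
theta/2 = 0.2182
cos(theta/2) = 0.9763
F = 0.9532

0.9532


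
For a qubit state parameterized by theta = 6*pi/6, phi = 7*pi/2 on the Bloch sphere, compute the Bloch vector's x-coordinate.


theta = 3.1416, phi = 10.9956
r_x = sin(theta)*cos(phi) = 0.0000 * 0.0000
r_x = 0.0000

0.0000


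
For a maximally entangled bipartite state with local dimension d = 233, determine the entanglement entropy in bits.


For a maximally entangled state in d x d:
S = log2(d) = log2(233)
= 7.8642

7.8642


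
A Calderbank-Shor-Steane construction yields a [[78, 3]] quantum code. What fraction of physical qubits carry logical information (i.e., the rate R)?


Code rate R = k/n
= 3/78
= 0.0385

0.0385


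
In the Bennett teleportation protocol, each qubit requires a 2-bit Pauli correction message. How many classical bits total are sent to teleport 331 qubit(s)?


Quantum teleportation requires 2 classical bits per qubit teleported.
331 qubit(s) -> 2 * 331 = 662 classical bits

662


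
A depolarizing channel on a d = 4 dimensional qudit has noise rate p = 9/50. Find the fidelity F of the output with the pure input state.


F = (1-p) + p/d
= (1 - 0.1800) + 0.1800/4
= 0.8200 + 0.0450
= 0.8650

0.8650


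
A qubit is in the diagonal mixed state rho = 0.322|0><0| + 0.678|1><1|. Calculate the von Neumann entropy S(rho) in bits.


S = -p*log2(p) - (1-p)*log2(1-p)
p = 0.3220, 1-p = 0.6780
= -0.3220 * log2(0.3220) - 0.6780 * log2(0.6780)
= -(-0.5264) - (-0.3801)
= 0.9065

0.9065


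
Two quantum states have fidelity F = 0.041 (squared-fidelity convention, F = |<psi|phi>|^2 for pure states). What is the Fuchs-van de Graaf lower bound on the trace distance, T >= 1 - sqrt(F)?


Fuchs-van de Graaf (squared-fidelity convention): 1 - sqrt(F) <= T <= sqrt(1 - F).
Lower bound: T >= 1 - sqrt(F)
sqrt(F) = sqrt(0.041) = 0.2025
T >= 1 - 0.2025
T >= 0.7975

0.7975


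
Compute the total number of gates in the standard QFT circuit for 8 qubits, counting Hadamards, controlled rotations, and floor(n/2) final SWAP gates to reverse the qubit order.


Hadamard gates: 8
Controlled rotations: n*(n-1)/2 = 8*7/2 = 28
SWAP gates: floor(n/2) = floor(8/2) = 4
Total = 8 + 28 + 4
= 40

40


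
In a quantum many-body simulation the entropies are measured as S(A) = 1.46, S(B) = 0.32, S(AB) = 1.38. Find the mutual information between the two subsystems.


I(A:B) = S(A) + S(B) - S(AB)
= 1.46 + 0.32 - 1.38
= 0.4000

0.4000


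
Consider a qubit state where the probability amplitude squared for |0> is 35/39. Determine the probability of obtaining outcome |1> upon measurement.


|alpha|^2 = 35/39 = 0.8974
|beta|^2 = 1 - 35/39 = 4/39 = 0.1026
P(|1>) = |beta|^2 = 0.1026

0.1026


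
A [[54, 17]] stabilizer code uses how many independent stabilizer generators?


For an [[n,k]] stabilizer code:
Number of stabilizer generators = n - k
= 54 - 17
= 37

37


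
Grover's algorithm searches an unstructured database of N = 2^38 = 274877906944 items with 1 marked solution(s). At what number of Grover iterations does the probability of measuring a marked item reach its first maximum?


After j Grover iterations the success probability is P(j) = sin^2((2j+1)*theta), where sin(theta) = sqrt(k/N).
N = 2^38 = 274877906944, k = 1
sin(theta) = sqrt(k/N) = 1.907348633e-06
theta = arcsin(sqrt(k/N)) = 1.907348633e-06 rad
P(j) reaches its first maximum when (2j+1)*theta is as close as possible to pi/2, i.e. j = round(pi/(4*theta) - 1/2).
pi/(4*theta) - 1/2 = 411774.3323
(For comparison, the common estimate pi/4 * sqrt(N/k) = 411774.8323; the exact maximiser is used here.)
Optimal iterations = 411774

411774


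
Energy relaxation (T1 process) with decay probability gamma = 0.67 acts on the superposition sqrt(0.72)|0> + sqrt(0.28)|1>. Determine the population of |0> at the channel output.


For amplitude damping with parameter gamma on state sqrt(a)|0> + sqrt(b)|1>:
alpha^2 = 0.72, beta^2 = 0.28
P(|0>) = alpha^2 + gamma * beta^2
= 0.72 + 0.67 * 0.28
= 0.72 + 0.1876
= 0.9076

0.9076


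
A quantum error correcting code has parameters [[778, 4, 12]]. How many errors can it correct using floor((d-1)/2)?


Code parameters: [[778, 4, 12]], distance d = 12.
Number of correctable errors = floor((d-1)/2)
= floor((12 - 1)/2)
= floor(11/2)
= 5

5


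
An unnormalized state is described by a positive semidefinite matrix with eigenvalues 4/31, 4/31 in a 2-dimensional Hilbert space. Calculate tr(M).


tr(M) = sum of eigenvalues
= 4/31 + 4/31
= 8/31
= 0.2581

0.2581


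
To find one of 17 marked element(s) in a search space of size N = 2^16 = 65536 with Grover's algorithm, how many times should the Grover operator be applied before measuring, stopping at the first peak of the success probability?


After j Grover iterations the success probability is P(j) = sin^2((2j+1)*theta), where sin(theta) = sqrt(k/N).
N = 2^16 = 65536, k = 17
sin(theta) = sqrt(k/N) = 0.01610588135
theta = arcsin(sqrt(k/N)) = 0.01610657774 rad
P(j) reaches its first maximum when (2j+1)*theta is as close as possible to pi/2, i.e. j = round(pi/(4*theta) - 1/2).
pi/(4*theta) - 1/2 = 48.2626
(For comparison, the common estimate pi/4 * sqrt(N/k) = 48.7647; the exact maximiser is used here.)
Optimal iterations = 48

48


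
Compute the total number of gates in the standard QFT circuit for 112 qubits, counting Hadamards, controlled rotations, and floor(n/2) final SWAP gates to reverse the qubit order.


Hadamard gates: 112
Controlled rotations: n*(n-1)/2 = 112*111/2 = 6216
SWAP gates: floor(n/2) = floor(112/2) = 56
Total = 112 + 6216 + 56
= 6384

6384


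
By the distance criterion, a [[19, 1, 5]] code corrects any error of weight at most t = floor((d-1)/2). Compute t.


Code parameters: [[19, 1, 5]], distance d = 5.
Number of correctable errors = floor((d-1)/2)
= floor((5 - 1)/2)
= floor(4/2)
= 2

2


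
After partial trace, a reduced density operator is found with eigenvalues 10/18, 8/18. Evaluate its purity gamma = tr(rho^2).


tr(rho^2) = sum of eigenvalues squared
= (10/18)^2 + (8/18)^2
= (100 + 64) / 324
= 164/324
= 0.5062

0.5062


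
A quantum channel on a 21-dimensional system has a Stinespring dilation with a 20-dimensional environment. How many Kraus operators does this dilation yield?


Tracing out the environment in an orthonormal basis {|i>_E} gives Kraus operators K_i = <i|_E U |0>_E.
Number of Kraus operators = dim(H_env) = d_env
= 20

20


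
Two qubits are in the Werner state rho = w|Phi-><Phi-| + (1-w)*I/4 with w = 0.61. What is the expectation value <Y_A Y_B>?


|Phi-> = (|00> - |11>)/sqrt(2)
For the pure Bell state, <Y_A Y_B> = +1 (Bell-state Pauli correlator).
The maximally-mixed part I/4 has tr(I/4 * P tensor P) = 0 for any traceless Pauli P.
So <Y_A Y_B>_rho = w * (+1) + (1 - w) * 0
= 0.61 * (+1)
= 0.6100

0.6100


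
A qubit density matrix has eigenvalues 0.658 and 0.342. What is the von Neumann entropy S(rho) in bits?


S = -p*log2(p) - (1-p)*log2(1-p)
p = 0.6580, 1-p = 0.3420
= -0.6580 * log2(0.6580) - 0.3420 * log2(0.3420)
= -(-0.3973) - (-0.5294)
= 0.9267

0.9267


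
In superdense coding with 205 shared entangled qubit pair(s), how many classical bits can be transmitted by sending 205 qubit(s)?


Superdense coding allows 2 classical bits per shared entangled pair.
205 pair(s) -> 2 * 205 = 410 classical bits

410


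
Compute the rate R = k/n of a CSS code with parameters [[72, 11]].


Code rate R = k/n
= 11/72
= 0.1528

0.1528


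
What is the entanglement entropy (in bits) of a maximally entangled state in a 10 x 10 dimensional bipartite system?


For a maximally entangled state in d x d:
S = log2(d) = log2(10)
= 3.3219

3.3219


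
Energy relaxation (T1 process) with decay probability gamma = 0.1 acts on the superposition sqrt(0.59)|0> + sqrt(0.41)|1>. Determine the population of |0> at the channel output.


For amplitude damping with parameter gamma on state sqrt(a)|0> + sqrt(b)|1>:
alpha^2 = 0.59, beta^2 = 0.41
P(|0>) = alpha^2 + gamma * beta^2
= 0.59 + 0.1 * 0.41
= 0.59 + 0.0410
= 0.6310

0.6310


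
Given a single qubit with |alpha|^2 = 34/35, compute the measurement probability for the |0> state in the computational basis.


|alpha|^2 = 34/35 = 0.9714
|beta|^2 = 1 - 34/35 = 1/35 = 0.0286
P(|0>) = |alpha|^2 = 0.9714

0.9714


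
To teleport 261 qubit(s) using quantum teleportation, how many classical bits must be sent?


Quantum teleportation requires 2 classical bits per qubit teleported.
261 qubit(s) -> 2 * 261 = 522 classical bits

522


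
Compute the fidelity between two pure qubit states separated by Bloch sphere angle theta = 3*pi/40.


For states separated by angle theta on Bloch sphere:
F = cos^2(theta/2)
theta = 3*pi/40 = 0.2356
theta/2 = 0.1178
cos(theta/2) = 0.9931
F = 0.9862

0.9862


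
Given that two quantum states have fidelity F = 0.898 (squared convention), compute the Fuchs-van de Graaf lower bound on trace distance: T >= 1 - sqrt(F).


Fuchs-van de Graaf (squared-fidelity convention): 1 - sqrt(F) <= T <= sqrt(1 - F).
Lower bound: T >= 1 - sqrt(F)
sqrt(F) = sqrt(0.898) = 0.9476
T >= 1 - 0.9476
T >= 0.0524

0.0524


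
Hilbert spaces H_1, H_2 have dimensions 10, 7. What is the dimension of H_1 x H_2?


dim(H_1 x H_2) = 10 * 7
= 70

70


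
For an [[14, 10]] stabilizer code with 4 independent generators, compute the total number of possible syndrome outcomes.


Each stabilizer generator gives a binary (+1 or -1) measurement outcome.
With 4 independent generators:
Total syndromes = 2^4
= 16

16


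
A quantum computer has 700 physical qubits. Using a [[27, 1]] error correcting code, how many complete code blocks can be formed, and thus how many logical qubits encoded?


Each code block uses 27 physical qubits for 1 logical qubit(s).
Number of complete blocks = floor(700 / 27) = 25
Logical qubits = 25 * 1
= 25

25
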